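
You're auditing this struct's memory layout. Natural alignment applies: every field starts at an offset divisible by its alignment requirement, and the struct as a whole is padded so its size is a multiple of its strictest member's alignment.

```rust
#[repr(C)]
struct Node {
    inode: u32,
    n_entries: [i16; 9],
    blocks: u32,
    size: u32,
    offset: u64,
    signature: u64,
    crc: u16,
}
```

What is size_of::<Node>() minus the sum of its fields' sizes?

inode at 0 (size 4, align 4) → ends 4
n_entries at 4 (size 18, align 2) → ends 22
pad 2 to align 4 for blocks
blocks at 24 (size 4, align 4) → ends 28
size at 28 (size 4, align 4) → ends 32
offset at 32 (size 8, align 8) → ends 40
signature at 40 (size 8, align 8) → ends 48
crc at 48 (size 2, align 2) → ends 50
tail pad 6 to reach multiple of 8
total 56 bytes, alignment 8
data bytes 48, size 56 → padding 8

8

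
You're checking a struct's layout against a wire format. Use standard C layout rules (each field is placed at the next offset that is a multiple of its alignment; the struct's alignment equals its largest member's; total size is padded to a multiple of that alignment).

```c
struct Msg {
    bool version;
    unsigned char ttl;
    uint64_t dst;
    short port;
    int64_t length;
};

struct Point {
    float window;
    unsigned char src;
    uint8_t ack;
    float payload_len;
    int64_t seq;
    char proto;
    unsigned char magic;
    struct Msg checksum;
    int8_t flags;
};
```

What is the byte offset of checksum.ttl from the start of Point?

Msg: version at 0 (size 1, align 1) → ends 1; ttl at 1 (size 1, align 1) → ends 2; pad 6 to align 8 for dst; dst at 8 (size 8, align 8) → ends 16; port at 16 (size 2, align 2) → ends 18; pad 6 to align 8 for length; length at 24 (size 8, align 8) → ends 32; total 32 bytes, alignment 8
window at 0 (size 4, align 4) → ends 4
src at 4 (size 1, align 1) → ends 5
ack at 5 (size 1, align 1) → ends 6
pad 2 to align 4 for payload_len
payload_len at 8 (size 4, align 4) → ends 12
pad 4 to align 8 for seq
seq at 16 (size 8, align 8) → ends 24
proto at 24 (size 1, align 1) → ends 25
magic at 25 (size 1, align 1) → ends 26
pad 6 to align 8 for checksum
checksum at 32 (size 32, align 8) → ends 64
within Msg: ttl at 1
32 + 1 = 33

33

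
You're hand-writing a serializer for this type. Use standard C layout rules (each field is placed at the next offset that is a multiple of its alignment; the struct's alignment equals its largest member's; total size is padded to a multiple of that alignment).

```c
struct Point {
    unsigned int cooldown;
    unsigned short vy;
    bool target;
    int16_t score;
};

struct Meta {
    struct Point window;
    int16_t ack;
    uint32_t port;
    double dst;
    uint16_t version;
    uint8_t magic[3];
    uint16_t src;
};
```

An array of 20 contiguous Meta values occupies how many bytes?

Point: @0: cooldown [4B, align 4] → 4; @4: vy [2B, align 2] → 6; @6: target [1B, align 1] → 7; +1 pad (align 2); @8: score [2B, align 2] → 10; +2 tail pad (align 4); size 12, align 4
@0: window [12B, align 4] → 12
@12: ack [2B, align 2] → 14
+2 pad (align 4)
@16: port [4B, align 4] → 20
+4 pad (align 8)
@24: dst [8B, align 8] → 32
@32: version [2B, align 2] → 34
@34: magic [3B, align 1] → 37
+1 pad (align 2)
@38: src [2B, align 2] → 40
size 40, align 8
array of 20: 20 × 40 = 800

800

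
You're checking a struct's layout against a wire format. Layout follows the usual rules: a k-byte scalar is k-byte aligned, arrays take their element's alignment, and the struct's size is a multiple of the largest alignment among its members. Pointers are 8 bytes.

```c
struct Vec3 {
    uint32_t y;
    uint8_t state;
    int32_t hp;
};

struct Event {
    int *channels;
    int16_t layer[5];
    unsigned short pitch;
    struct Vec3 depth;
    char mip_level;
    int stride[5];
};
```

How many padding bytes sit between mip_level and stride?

Vec3: @0: y [4B, align 4] → 4; @4: state [1B, align 1] → 5; +3 pad (align 4); @8: hp [4B, align 4] → 12; size 12, align 4
@0: channels [8B, align 8] → 8
@8: layer [10B, align 2] → 18
@18: pitch [2B, align 2] → 20
@20: depth [12B, align 4] → 32
@32: mip_level [1B, align 1] → 33
+3 pad (align 4)
@36: stride [20B, align 4] → 56

3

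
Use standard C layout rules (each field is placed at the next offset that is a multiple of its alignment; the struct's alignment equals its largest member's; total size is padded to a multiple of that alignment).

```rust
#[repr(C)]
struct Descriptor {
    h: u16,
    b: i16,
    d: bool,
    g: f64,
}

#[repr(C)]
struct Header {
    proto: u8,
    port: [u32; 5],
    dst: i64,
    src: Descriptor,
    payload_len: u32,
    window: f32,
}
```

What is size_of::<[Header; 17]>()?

952

Descriptor: @0: h [2B, align 2] → 2; @2: b [2B, align 2] → 4; @4: d [1B, align 1] → 5; +3 pad (align 8); @8: g [8B, align 8] → 16; size 16, align 8
@0: proto [1B, align 1] → 1
+3 pad (align 4)
@4: port [20B, align 4] → 24
@24: dst [8B, align 8] → 32
@32: src [16B, align 8] → 48
@48: payload_len [4B, align 4] → 52
@52: window [4B, align 4] → 56
size 56, align 8
array of 17: 17 × 56 = 952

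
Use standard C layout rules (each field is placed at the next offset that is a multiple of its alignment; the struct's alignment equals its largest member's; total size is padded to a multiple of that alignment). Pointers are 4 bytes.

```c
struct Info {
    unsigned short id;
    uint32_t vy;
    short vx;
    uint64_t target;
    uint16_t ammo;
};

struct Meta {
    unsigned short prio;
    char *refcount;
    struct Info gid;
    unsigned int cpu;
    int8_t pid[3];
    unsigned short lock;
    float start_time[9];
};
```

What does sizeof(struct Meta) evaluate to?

Info: @0: id [2B, align 2] → 2; +2 pad (align 4); @4: vy [4B, align 4] → 8; @8: vx [2B, align 2] → 10; +6 pad (align 8); @16: target [8B, align 8] → 24; @24: ammo [2B, align 2] → 26; +6 tail pad (align 8); size 32, align 8
@0: prio [2B, align 2] → 2
+2 pad (align 4)
@4: refcount [4B, align 4] → 8
@8: gid [32B, align 8] → 40
@40: cpu [4B, align 4] → 44
@44: pid [3B, align 1] → 47
+1 pad (align 2)
@48: lock [2B, align 2] → 50
+2 pad (align 4)
@52: start_time [36B, align 4] → 88
size 88, align 8

88 bytes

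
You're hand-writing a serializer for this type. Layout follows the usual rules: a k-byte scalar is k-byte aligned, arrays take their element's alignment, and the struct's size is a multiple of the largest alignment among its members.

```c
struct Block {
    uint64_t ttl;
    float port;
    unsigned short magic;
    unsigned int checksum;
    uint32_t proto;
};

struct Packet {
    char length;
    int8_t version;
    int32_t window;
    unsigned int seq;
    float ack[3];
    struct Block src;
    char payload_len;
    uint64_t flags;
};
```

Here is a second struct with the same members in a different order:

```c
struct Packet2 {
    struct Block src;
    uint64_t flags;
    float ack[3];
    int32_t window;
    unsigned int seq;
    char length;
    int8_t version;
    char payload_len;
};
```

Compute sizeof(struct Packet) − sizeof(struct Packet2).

Block: 0..8  ttl  (8B, 8-aligned); 8..12  port  (4B, 4-aligned); 12..14  magic  (2B, 2-aligned); 14..16  -- padding (2B); 16..20  checksum  (4B, 4-aligned); 20..24  proto  (4B, 4-aligned); sizeof = 24, alignof = 8
0..1  length  (1B, 1-aligned)
1..2  version  (1B, 1-aligned)
2..4  -- padding (2B)
4..8  window  (4B, 4-aligned)
8..12  seq  (4B, 4-aligned)
12..24  ack  (12B, 4-aligned)
24..48  src  (24B, 8-aligned)
48..49  payload_len  (1B, 1-aligned)
49..56  -- padding (7B)
56..64  flags  (8B, 8-aligned)
sizeof = 64, alignof = 8
— Packet2 —
0..24  src  (24B, 8-aligned)
24..32  flags  (8B, 8-aligned)
32..44  ack  (12B, 4-aligned)
44..48  window  (4B, 4-aligned)
48..52  seq  (4B, 4-aligned)
52..53  length  (1B, 1-aligned)
53..54  version  (1B, 1-aligned)
54..55  payload_len  (1B, 1-aligned)
55..56  -- tail padding (1B)
sizeof = 56, alignof = 8
64 − 56 = 8

8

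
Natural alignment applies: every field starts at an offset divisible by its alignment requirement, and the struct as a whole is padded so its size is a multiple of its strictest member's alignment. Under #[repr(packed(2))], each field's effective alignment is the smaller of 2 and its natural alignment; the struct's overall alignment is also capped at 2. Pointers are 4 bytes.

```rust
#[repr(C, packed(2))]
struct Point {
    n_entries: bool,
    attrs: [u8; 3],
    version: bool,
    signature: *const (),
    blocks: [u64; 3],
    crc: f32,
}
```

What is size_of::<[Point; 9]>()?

0..1  n_entries  (1B, 1-aligned)
1..4  attrs  (3B, 1-aligned)
4..5  version  (1B, 1-aligned)
5..6  -- padding (1B)
6..10  signature  (4B, 2-aligned)
10..34  blocks  (24B, 2-aligned)
34..38  crc  (4B, 2-aligned)
sizeof = 38, alignof = 2
array of 9: 9 × 38 = 342

342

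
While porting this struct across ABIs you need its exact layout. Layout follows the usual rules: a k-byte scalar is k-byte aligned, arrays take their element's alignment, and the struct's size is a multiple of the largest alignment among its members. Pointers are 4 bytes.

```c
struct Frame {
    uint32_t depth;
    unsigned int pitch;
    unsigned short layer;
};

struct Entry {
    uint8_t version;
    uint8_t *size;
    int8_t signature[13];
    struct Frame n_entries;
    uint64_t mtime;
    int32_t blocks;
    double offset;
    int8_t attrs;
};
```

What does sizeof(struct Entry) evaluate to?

72

Frame: depth at 0 (size 4, align 4) → ends 4; pitch at 4 (size 4, align 4) → ends 8; layer at 8 (size 2, align 2) → ends 10; tail pad 2 to reach multiple of 4; total 12 bytes, alignment 4
version at 0 (size 1, align 1) → ends 1
pad 3 to align 4 for size
size at 4 (size 4, align 4) → ends 8
signature at 8 (size 13, align 1) → ends 21
pad 3 to align 4 for n_entries
n_entries at 24 (size 12, align 4) → ends 36
pad 4 to align 8 for mtime
mtime at 40 (size 8, align 8) → ends 48
blocks at 48 (size 4, align 4) → ends 52
pad 4 to align 8 for offset
offset at 56 (size 8, align 8) → ends 64
attrs at 64 (size 1, align 1) → ends 65
tail pad 7 to reach multiple of 8
total 72 bytes, alignment 8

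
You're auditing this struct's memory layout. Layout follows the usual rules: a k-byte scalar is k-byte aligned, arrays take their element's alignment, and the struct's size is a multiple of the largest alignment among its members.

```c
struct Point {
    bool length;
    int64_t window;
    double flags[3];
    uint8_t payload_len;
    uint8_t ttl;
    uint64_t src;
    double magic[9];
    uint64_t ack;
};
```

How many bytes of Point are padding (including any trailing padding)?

0..1  length  (1B, 1-aligned)
1..8  -- padding (7B)
8..16  window  (8B, 8-aligned)
16..40  flags  (24B, 8-aligned)
40..41  payload_len  (1B, 1-aligned)
41..42  ttl  (1B, 1-aligned)
42..48  -- padding (6B)
48..56  src  (8B, 8-aligned)
56..128  magic  (72B, 8-aligned)
128..136  ack  (8B, 8-aligned)
sizeof = 136, alignof = 8
data bytes 123, size 136 → padding 13

13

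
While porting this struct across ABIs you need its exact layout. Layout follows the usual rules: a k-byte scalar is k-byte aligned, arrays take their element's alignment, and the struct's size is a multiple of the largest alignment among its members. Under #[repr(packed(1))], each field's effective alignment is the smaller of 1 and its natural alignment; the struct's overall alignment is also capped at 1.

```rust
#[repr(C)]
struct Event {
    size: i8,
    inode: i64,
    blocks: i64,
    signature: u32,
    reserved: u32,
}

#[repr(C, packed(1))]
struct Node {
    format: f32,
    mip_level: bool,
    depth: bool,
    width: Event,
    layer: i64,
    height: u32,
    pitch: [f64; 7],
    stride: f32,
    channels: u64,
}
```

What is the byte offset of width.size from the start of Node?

Event: 0..1  size  (1B, 1-aligned); 1..8  -- padding (7B); 8..16  inode  (8B, 8-aligned); 16..24  blocks  (8B, 8-aligned); 24..28  signature  (4B, 4-aligned); 28..32  reserved  (4B, 4-aligned); sizeof = 32, alignof = 8
0..4  format  (4B, 1-aligned)
4..5  mip_level  (1B, 1-aligned)
5..6  depth  (1B, 1-aligned)
6..38  width  (32B, 1-aligned)
within Event: size at 0
6 + 0 = 6

6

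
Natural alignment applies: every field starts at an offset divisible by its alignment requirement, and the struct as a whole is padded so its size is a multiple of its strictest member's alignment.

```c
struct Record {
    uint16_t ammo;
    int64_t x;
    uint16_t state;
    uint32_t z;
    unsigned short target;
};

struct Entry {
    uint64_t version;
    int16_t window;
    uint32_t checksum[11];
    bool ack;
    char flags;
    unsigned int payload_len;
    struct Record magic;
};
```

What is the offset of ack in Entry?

Record: 0..2  ammo  (2B, 2-aligned); 2..8  -- padding (6B); 8..16  x  (8B, 8-aligned); 16..18  state  (2B, 2-aligned); 18..20  -- padding (2B); 20..24  z  (4B, 4-aligned); 24..26  target  (2B, 2-aligned); 26..32  -- tail padding (6B); sizeof = 32, alignof = 8
0..8  version  (8B, 8-aligned)
8..10  window  (2B, 2-aligned)
10..12  -- padding (2B)
12..56  checksum  (44B, 4-aligned)
56..57  ack  (1B, 1-aligned)

56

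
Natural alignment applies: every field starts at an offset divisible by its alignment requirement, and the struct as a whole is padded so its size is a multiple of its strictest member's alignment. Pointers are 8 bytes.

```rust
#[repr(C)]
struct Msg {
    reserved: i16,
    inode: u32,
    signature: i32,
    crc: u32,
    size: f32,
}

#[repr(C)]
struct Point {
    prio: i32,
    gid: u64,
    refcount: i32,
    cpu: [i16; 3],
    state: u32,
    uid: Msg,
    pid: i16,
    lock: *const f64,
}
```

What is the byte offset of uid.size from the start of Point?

Msg: 0..2  reserved  (2B, 2-aligned); 2..4  -- padding (2B); 4..8  inode  (4B, 4-aligned); 8..12  signature  (4B, 4-aligned); 12..16  crc  (4B, 4-aligned); 16..20  size  (4B, 4-aligned); sizeof = 20, alignof = 4
0..4  prio  (4B, 4-aligned)
4..8  -- padding (4B)
8..16  gid  (8B, 8-aligned)
16..20  refcount  (4B, 4-aligned)
20..26  cpu  (6B, 2-aligned)
26..28  -- padding (2B)
28..32  state  (4B, 4-aligned)
32..52  uid  (20B, 4-aligned)
within Msg: size at 16
32 + 16 = 48

48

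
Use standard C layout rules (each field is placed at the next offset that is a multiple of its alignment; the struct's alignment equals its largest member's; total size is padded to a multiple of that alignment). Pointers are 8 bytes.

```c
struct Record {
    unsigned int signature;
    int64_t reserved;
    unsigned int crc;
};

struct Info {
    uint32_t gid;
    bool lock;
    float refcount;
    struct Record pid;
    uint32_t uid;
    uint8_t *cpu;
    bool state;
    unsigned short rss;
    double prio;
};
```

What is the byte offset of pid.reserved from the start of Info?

Record: @0: signature [4B, align 4] → 4; +4 pad (align 8); @8: reserved [8B, align 8] → 16; @16: crc [4B, align 4] → 20; +4 tail pad (align 8); size 24, align 8
@0: gid [4B, align 4] → 4
@4: lock [1B, align 1] → 5
+3 pad (align 4)
@8: refcount [4B, align 4] → 12
+4 pad (align 8)
@16: pid [24B, align 8] → 40
within Record: reserved at 8
16 + 8 = 24

24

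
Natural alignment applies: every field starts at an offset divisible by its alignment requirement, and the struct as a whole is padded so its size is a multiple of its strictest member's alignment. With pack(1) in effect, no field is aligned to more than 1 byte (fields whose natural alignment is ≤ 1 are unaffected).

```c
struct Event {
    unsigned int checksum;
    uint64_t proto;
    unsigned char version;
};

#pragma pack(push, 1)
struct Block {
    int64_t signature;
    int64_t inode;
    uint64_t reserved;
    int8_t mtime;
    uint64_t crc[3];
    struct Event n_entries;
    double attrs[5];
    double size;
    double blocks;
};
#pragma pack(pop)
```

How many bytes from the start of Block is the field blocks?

121

Event: 0..4  checksum  (4B, 4-aligned); 4..8  -- padding (4B); 8..16  proto  (8B, 8-aligned); 16..17  version  (1B, 1-aligned); 17..24  -- tail padding (7B); sizeof = 24, alignof = 8
0..8  signature  (8B, 1-aligned)
8..16  inode  (8B, 1-aligned)
16..24  reserved  (8B, 1-aligned)
24..25  mtime  (1B, 1-aligned)
25..49  crc  (24B, 1-aligned)
49..73  n_entries  (24B, 1-aligned)
73..113  attrs  (40B, 1-aligned)
113..121  size  (8B, 1-aligned)
121..129  blocks  (8B, 1-aligned)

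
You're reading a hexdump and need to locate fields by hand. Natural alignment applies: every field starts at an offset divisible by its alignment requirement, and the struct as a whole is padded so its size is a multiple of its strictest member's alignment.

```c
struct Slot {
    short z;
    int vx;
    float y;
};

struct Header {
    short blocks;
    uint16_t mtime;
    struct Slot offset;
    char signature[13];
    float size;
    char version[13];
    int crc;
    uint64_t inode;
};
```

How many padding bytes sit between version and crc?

Slot: @0: z [2B, align 2] → 2; +2 pad (align 4); @4: vx [4B, align 4] → 8; @8: y [4B, align 4] → 12; size 12, align 4
@0: blocks [2B, align 2] → 2
@2: mtime [2B, align 2] → 4
@4: offset [12B, align 4] → 16
@16: signature [13B, align 1] → 29
+3 pad (align 4)
@32: size [4B, align 4] → 36
@36: version [13B, align 1] → 49
+3 pad (align 4)
@52: crc [4B, align 4] → 56

3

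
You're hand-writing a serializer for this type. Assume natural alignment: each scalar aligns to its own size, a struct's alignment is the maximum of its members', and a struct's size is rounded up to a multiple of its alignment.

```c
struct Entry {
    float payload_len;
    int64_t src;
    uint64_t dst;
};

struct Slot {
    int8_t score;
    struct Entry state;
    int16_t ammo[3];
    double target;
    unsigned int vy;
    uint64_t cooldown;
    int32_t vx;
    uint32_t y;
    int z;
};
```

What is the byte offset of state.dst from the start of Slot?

Entry: 0..4  payload_len  (4B, 4-aligned); 4..8  -- padding (4B); 8..16  src  (8B, 8-aligned); 16..24  dst  (8B, 8-aligned); sizeof = 24, alignof = 8
0..1  score  (1B, 1-aligned)
1..8  -- padding (7B)
8..32  state  (24B, 8-aligned)
within Entry: dst at 16
8 + 16 = 24

24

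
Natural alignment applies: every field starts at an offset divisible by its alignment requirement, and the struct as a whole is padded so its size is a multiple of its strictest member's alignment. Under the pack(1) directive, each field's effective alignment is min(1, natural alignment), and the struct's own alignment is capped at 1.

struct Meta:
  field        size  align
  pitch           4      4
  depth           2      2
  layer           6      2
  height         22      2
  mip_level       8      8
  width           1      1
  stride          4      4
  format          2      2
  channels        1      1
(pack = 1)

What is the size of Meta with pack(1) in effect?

@0: pitch [4B, align 1] → 4
@4: depth [2B, align 1] → 6
@6: layer [6B, align 1] → 12
@12: height [22B, align 1] → 34
@34: mip_level [8B, align 1] → 42
@42: width [1B, align 1] → 43
@43: stride [4B, align 1] → 47
@47: format [2B, align 1] → 49
@49: channels [1B, align 1] → 50
size 50, align 1

50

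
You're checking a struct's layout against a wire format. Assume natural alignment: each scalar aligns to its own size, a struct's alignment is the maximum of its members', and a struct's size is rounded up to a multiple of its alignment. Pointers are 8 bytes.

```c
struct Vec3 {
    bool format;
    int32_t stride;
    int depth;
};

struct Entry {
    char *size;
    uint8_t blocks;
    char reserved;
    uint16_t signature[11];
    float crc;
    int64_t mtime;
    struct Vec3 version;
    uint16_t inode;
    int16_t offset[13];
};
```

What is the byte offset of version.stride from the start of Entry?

52

Vec3: format at 0 (size 1, align 1) → ends 1; pad 3 to align 4 for stride; stride at 4 (size 4, align 4) → ends 8; depth at 8 (size 4, align 4) → ends 12; total 12 bytes, alignment 4
size at 0 (size 8, align 8) → ends 8
blocks at 8 (size 1, align 1) → ends 9
reserved at 9 (size 1, align 1) → ends 10
signature at 10 (size 22, align 2) → ends 32
crc at 32 (size 4, align 4) → ends 36
pad 4 to align 8 for mtime
mtime at 40 (size 8, align 8) → ends 48
version at 48 (size 12, align 4) → ends 60
within Vec3: stride at 4
48 + 4 = 52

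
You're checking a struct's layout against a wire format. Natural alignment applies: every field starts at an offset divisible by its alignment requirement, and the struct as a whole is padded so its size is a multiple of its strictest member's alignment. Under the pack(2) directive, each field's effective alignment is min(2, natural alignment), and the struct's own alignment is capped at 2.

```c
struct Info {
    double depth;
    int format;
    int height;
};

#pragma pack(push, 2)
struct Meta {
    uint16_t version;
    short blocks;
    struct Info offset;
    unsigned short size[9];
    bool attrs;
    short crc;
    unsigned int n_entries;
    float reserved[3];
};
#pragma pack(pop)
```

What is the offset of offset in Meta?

Info: depth at 0 (size 8, align 8) → ends 8; format at 8 (size 4, align 4) → ends 12; height at 12 (size 4, align 4) → ends 16; total 16 bytes, alignment 8
version at 0 (size 2, align 2) → ends 2
blocks at 2 (size 2, align 2) → ends 4
offset at 4 (size 16, align 2) → ends 20

4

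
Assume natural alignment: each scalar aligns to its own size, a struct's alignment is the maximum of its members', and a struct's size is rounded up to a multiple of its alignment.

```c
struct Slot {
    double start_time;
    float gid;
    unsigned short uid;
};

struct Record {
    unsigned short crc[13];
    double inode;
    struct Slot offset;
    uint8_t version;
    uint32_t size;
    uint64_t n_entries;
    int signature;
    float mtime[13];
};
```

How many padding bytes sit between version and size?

Slot: 0..8  start_time  (8B, 8-aligned); 8..12  gid  (4B, 4-aligned); 12..14  uid  (2B, 2-aligned); 14..16  -- tail padding (2B); sizeof = 16, alignof = 8
0..26  crc  (26B, 2-aligned)
26..32  -- padding (6B)
32..40  inode  (8B, 8-aligned)
40..56  offset  (16B, 8-aligned)
56..57  version  (1B, 1-aligned)
57..60  -- padding (3B)
60..64  size  (4B, 4-aligned)

3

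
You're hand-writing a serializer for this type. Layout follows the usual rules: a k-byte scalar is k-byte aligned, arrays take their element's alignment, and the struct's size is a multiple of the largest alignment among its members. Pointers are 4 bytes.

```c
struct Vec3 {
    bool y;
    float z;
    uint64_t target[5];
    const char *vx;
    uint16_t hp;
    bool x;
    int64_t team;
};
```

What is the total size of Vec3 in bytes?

y at 0 (size 1, align 1) → ends 1
pad 3 to align 4 for z
z at 4 (size 4, align 4) → ends 8
target at 8 (size 40, align 8) → ends 48
vx at 48 (size 4, align 4) → ends 52
hp at 52 (size 2, align 2) → ends 54
x at 54 (size 1, align 1) → ends 55
pad 1 to align 8 for team
team at 56 (size 8, align 8) → ends 64
total 64 bytes, alignment 8

64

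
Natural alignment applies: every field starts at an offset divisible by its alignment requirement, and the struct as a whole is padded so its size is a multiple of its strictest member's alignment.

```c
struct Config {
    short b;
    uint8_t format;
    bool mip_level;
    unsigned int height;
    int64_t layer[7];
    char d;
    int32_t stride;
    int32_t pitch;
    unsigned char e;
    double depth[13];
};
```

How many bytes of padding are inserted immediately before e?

0

0..2  b  (2B, 2-aligned)
2..3  format  (1B, 1-aligned)
3..4  mip_level  (1B, 1-aligned)
4..8  height  (4B, 4-aligned)
8..64  layer  (56B, 8-aligned)
64..65  d  (1B, 1-aligned)
65..68  -- padding (3B)
68..72  stride  (4B, 4-aligned)
72..76  pitch  (4B, 4-aligned)
76..77  e  (1B, 1-aligned)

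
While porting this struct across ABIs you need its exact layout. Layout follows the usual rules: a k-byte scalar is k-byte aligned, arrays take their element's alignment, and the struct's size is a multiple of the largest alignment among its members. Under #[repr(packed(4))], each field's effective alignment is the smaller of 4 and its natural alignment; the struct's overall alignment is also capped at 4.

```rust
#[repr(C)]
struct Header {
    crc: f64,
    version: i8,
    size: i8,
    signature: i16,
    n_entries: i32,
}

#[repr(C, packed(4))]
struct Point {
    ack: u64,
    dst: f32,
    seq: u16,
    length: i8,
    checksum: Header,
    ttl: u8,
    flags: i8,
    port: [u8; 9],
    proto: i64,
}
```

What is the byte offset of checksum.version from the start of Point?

Header: 0..8  crc  (8B, 8-aligned); 8..9  version  (1B, 1-aligned); 9..10  size  (1B, 1-aligned); 10..12  signature  (2B, 2-aligned); 12..16  n_entries  (4B, 4-aligned); sizeof = 16, alignof = 8
0..8  ack  (8B, 4-aligned)
8..12  dst  (4B, 4-aligned)
12..14  seq  (2B, 2-aligned)
14..15  length  (1B, 1-aligned)
15..16  -- padding (1B)
16..32  checksum  (16B, 4-aligned)
within Header: version at 8
16 + 8 = 24

24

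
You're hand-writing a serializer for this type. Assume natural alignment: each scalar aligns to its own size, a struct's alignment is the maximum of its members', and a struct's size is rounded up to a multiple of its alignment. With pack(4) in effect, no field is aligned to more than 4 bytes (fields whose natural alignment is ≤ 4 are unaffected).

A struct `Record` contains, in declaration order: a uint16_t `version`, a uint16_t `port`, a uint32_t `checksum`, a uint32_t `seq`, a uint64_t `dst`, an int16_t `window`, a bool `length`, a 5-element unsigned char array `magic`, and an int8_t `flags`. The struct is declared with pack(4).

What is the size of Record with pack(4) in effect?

@0: version [2B, align 2] → 2
@2: port [2B, align 2] → 4
@4: checksum [4B, align 4] → 8
@8: seq [4B, align 4] → 12
@12: dst [8B, align 4] → 20
@20: window [2B, align 2] → 22
@22: length [1B, align 1] → 23
@23: magic [5B, align 1] → 28
@28: flags [1B, align 1] → 29
+3 tail pad (align 4)
size 32, align 4

32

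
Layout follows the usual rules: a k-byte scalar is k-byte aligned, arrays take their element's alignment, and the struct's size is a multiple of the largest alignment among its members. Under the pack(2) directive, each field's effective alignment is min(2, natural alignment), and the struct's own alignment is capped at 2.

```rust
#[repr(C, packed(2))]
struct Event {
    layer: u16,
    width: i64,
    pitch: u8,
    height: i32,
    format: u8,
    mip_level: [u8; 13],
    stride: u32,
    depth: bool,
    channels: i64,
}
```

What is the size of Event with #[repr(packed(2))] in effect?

@0: layer [2B, align 2] → 2
@2: width [8B, align 2] → 10
@10: pitch [1B, align 1] → 11
+1 pad (align 2)
@12: height [4B, align 2] → 16
@16: format [1B, align 1] → 17
@17: mip_level [13B, align 1] → 30
@30: stride [4B, align 2] → 34
@34: depth [1B, align 1] → 35
+1 pad (align 2)
@36: channels [8B, align 2] → 44
size 44, align 2

44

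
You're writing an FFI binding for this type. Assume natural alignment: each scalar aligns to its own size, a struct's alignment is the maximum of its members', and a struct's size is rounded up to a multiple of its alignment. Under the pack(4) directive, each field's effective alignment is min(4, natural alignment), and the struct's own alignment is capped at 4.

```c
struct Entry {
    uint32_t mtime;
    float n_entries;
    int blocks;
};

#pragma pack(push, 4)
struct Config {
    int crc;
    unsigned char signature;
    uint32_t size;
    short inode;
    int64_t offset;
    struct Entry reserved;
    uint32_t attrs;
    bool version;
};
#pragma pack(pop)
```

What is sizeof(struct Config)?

Entry: mtime at 0 (size 4, align 4) → ends 4; n_entries at 4 (size 4, align 4) → ends 8; blocks at 8 (size 4, align 4) → ends 12; total 12 bytes, alignment 4
crc at 0 (size 4, align 4) → ends 4
signature at 4 (size 1, align 1) → ends 5
pad 3 to align 4 for size
size at 8 (size 4, align 4) → ends 12
inode at 12 (size 2, align 2) → ends 14
pad 2 to align 4 for offset
offset at 16 (size 8, align 4) → ends 24
reserved at 24 (size 12, align 4) → ends 36
attrs at 36 (size 4, align 4) → ends 40
version at 40 (size 1, align 1) → ends 41
tail pad 3 to reach multiple of 4
total 44 bytes, alignment 4

44 bytes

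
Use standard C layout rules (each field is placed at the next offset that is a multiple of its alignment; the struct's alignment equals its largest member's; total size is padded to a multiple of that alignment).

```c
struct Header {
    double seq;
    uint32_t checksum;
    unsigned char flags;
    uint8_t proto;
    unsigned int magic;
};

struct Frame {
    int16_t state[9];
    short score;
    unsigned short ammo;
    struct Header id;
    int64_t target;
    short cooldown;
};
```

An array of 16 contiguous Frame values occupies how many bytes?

1024

Header: 0..8  seq  (8B, 8-aligned); 8..12  checksum  (4B, 4-aligned); 12..13  flags  (1B, 1-aligned); 13..14  proto  (1B, 1-aligned); 14..16  -- padding (2B); 16..20  magic  (4B, 4-aligned); 20..24  -- tail padding (4B); sizeof = 24, alignof = 8
0..18  state  (18B, 2-aligned)
18..20  score  (2B, 2-aligned)
20..22  ammo  (2B, 2-aligned)
22..24  -- padding (2B)
24..48  id  (24B, 8-aligned)
48..56  target  (8B, 8-aligned)
56..58  cooldown  (2B, 2-aligned)
58..64  -- tail padding (6B)
sizeof = 64, alignof = 8
array of 16: 16 × 64 = 1024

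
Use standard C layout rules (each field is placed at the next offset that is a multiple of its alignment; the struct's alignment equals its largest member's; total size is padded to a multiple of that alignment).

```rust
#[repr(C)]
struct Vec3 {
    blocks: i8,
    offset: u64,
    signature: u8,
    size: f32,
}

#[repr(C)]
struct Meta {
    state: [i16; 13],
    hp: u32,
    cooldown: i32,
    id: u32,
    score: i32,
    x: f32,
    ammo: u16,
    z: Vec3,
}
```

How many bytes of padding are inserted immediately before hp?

2

Vec3: @0: blocks [1B, align 1] → 1; +7 pad (align 8); @8: offset [8B, align 8] → 16; @16: signature [1B, align 1] → 17; +3 pad (align 4); @20: size [4B, align 4] → 24; size 24, align 8
@0: state [26B, align 2] → 26
+2 pad (align 4)
@28: hp [4B, align 4] → 32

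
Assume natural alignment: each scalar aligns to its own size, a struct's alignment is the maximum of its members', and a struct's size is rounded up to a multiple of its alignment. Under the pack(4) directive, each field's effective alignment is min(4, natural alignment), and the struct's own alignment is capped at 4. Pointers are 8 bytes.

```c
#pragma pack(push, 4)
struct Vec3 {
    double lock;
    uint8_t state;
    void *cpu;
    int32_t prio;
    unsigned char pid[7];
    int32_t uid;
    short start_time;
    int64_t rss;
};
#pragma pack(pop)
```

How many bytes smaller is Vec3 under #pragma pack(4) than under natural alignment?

8

natural layout:
  lock at 0 (size 8, align 8) → ends 8
  state at 8 (size 1, align 1) → ends 9
  pad 7 to align 8 for cpu
  cpu at 16 (size 8, align 8) → ends 24
  prio at 24 (size 4, align 4) → ends 28
  pid at 28 (size 7, align 1) → ends 35
  pad 1 to align 4 for uid
  uid at 36 (size 4, align 4) → ends 40
  start_time at 40 (size 2, align 2) → ends 42
  pad 6 to align 8 for rss
  rss at 48 (size 8, align 8) → ends 56
  total 56 bytes, alignment 8
packed(4) layout:
  lock at 0 (size 8, align 4) → ends 8
  state at 8 (size 1, align 1) → ends 9
  pad 3 to align 4 for cpu
  cpu at 12 (size 8, align 4) → ends 20
  prio at 20 (size 4, align 4) → ends 24
  pid at 24 (size 7, align 1) → ends 31
  pad 1 to align 4 for uid
  uid at 32 (size 4, align 4) → ends 36
  start_time at 36 (size 2, align 2) → ends 38
  pad 2 to align 4 for rss
  rss at 40 (size 8, align 4) → ends 48
  total 48 bytes, alignment 4
56 − 48 = 8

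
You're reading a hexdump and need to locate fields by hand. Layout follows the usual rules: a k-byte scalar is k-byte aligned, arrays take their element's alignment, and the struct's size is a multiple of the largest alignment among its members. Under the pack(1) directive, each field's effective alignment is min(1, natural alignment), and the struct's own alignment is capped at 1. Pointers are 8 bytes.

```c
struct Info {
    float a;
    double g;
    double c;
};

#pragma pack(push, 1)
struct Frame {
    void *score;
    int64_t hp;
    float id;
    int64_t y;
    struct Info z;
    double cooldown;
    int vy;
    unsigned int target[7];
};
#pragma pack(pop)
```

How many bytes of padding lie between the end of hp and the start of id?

0

Info: 0..4  a  (4B, 4-aligned); 4..8  -- padding (4B); 8..16  g  (8B, 8-aligned); 16..24  c  (8B, 8-aligned); sizeof = 24, alignof = 8
0..8  score  (8B, 1-aligned)
8..16  hp  (8B, 1-aligned)
16..20  id  (4B, 1-aligned)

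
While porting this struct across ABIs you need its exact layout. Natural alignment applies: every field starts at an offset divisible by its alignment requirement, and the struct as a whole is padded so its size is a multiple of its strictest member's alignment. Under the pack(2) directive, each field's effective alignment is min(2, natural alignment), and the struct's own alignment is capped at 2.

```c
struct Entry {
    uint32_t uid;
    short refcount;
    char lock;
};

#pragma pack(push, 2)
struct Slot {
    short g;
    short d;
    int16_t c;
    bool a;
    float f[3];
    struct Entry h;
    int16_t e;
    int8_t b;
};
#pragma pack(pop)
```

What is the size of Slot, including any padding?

Entry: uid at 0 (size 4, align 4) → ends 4; refcount at 4 (size 2, align 2) → ends 6; lock at 6 (size 1, align 1) → ends 7; tail pad 1 to reach multiple of 4; total 8 bytes, alignment 4
g at 0 (size 2, align 2) → ends 2
d at 2 (size 2, align 2) → ends 4
c at 4 (size 2, align 2) → ends 6
a at 6 (size 1, align 1) → ends 7
pad 1 to align 2 for f
f at 8 (size 12, align 2) → ends 20
h at 20 (size 8, align 2) → ends 28
e at 28 (size 2, align 2) → ends 30
b at 30 (size 1, align 1) → ends 31
tail pad 1 to reach multiple of 2
total 32 bytes, alignment 2

32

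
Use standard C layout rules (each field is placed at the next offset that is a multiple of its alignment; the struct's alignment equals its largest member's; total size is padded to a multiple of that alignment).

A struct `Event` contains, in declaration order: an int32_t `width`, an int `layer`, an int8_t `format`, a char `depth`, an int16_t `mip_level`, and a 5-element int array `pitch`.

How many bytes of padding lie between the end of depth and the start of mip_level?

width at 0 (size 4, align 4) → ends 4
layer at 4 (size 4, align 4) → ends 8
format at 8 (size 1, align 1) → ends 9
depth at 9 (size 1, align 1) → ends 10
mip_level at 10 (size 2, align 2) → ends 12

0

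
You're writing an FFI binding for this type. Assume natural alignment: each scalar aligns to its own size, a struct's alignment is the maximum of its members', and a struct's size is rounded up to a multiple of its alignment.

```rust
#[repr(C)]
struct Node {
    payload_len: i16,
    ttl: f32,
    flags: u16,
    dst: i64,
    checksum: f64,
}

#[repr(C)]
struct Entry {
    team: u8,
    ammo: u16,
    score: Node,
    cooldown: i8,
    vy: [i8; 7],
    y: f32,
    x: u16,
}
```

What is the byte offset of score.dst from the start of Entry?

Node: 0..2  payload_len  (2B, 2-aligned); 2..4  -- padding (2B); 4..8  ttl  (4B, 4-aligned); 8..10  flags  (2B, 2-aligned); 10..16  -- padding (6B); 16..24  dst  (8B, 8-aligned); 24..32  checksum  (8B, 8-aligned); sizeof = 32, alignof = 8
0..1  team  (1B, 1-aligned)
1..2  -- padding (1B)
2..4  ammo  (2B, 2-aligned)
4..8  -- padding (4B)
8..40  score  (32B, 8-aligned)
within Node: dst at 16
8 + 16 = 24

24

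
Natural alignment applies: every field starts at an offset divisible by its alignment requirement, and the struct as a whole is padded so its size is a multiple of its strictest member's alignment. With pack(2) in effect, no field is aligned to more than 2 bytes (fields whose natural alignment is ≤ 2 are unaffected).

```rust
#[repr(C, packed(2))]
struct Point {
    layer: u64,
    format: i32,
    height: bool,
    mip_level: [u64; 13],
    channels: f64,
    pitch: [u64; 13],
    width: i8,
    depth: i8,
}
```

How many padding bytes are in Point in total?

1

@0: layer [8B, align 2] → 8
@8: format [4B, align 2] → 12
@12: height [1B, align 1] → 13
+1 pad (align 2)
@14: mip_level [104B, align 2] → 118
@118: channels [8B, align 2] → 126
@126: pitch [104B, align 2] → 230
@230: width [1B, align 1] → 231
@231: depth [1B, align 1] → 232
size 232, align 2
data bytes 231, size 232 → padding 1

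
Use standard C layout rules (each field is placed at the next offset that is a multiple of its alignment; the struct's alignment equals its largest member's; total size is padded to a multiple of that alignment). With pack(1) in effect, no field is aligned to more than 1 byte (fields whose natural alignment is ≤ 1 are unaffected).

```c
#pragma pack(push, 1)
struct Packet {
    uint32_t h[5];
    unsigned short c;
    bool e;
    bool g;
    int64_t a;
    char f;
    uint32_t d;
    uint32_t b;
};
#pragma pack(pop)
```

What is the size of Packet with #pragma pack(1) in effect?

41

@0: h [20B, align 1] → 20
@20: c [2B, align 1] → 22
@22: e [1B, align 1] → 23
@23: g [1B, align 1] → 24
@24: a [8B, align 1] → 32
@32: f [1B, align 1] → 33
@33: d [4B, align 1] → 37
@37: b [4B, align 1] → 41
size 41, align 1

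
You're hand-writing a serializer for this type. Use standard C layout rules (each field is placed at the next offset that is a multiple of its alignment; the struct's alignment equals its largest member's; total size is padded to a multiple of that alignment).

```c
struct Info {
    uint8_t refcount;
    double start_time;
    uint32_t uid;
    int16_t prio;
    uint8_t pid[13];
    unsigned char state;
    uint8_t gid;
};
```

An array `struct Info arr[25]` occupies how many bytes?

0..1  refcount  (1B, 1-aligned)
1..8  -- padding (7B)
8..16  start_time  (8B, 8-aligned)
16..20  uid  (4B, 4-aligned)
20..22  prio  (2B, 2-aligned)
22..35  pid  (13B, 1-aligned)
35..36  state  (1B, 1-aligned)
36..37  gid  (1B, 1-aligned)
37..40  -- tail padding (3B)
sizeof = 40, alignof = 8
array of 25: 25 × 40 = 1000

1000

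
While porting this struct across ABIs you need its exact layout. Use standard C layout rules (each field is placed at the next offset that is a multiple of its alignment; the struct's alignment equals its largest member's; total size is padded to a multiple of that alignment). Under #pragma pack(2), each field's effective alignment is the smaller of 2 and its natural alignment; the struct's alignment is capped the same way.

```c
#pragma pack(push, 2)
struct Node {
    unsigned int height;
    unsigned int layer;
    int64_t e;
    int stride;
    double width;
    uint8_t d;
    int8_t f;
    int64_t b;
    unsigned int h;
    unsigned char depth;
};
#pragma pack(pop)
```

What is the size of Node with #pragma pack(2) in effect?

height at 0 (size 4, align 2) → ends 4
layer at 4 (size 4, align 2) → ends 8
e at 8 (size 8, align 2) → ends 16
stride at 16 (size 4, align 2) → ends 20
width at 20 (size 8, align 2) → ends 28
d at 28 (size 1, align 1) → ends 29
f at 29 (size 1, align 1) → ends 30
b at 30 (size 8, align 2) → ends 38
h at 38 (size 4, align 2) → ends 42
depth at 42 (size 1, align 1) → ends 43
tail pad 1 to reach multiple of 2
total 44 bytes, alignment 2

44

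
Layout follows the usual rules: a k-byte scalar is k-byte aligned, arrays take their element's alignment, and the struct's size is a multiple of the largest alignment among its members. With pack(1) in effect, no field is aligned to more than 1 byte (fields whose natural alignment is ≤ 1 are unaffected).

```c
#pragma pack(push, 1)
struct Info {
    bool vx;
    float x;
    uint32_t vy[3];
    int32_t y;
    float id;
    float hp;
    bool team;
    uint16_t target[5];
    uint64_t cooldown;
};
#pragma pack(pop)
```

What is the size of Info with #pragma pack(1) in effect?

48

@0: vx [1B, align 1] → 1
@1: x [4B, align 1] → 5
@5: vy [12B, align 1] → 17
@17: y [4B, align 1] → 21
@21: id [4B, align 1] → 25
@25: hp [4B, align 1] → 29
@29: team [1B, align 1] → 30
@30: target [10B, align 1] → 40
@40: cooldown [8B, align 1] → 48
size 48, align 1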